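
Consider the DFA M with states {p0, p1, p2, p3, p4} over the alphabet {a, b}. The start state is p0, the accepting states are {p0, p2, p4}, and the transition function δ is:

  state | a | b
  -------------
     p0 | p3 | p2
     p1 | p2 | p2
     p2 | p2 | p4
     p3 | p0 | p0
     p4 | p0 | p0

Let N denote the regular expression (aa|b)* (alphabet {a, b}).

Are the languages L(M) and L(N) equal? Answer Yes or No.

The string ab is accepted by M but rejected by N.
So L(M) ≠ L(N).

No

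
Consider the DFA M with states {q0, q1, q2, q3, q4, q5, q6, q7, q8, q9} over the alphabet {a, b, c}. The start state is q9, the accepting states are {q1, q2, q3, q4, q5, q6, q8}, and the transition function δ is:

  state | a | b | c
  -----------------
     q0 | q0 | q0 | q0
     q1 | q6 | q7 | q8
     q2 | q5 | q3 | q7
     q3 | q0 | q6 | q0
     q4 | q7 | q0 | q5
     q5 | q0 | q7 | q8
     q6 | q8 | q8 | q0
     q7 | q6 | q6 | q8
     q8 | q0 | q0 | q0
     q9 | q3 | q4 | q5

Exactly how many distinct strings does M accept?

30

The useful subgraph on states {q3, q4, q5, q6, q7, q8, q9} is acyclic, so L(M) is finite; the longest accepting path visits 6 useful states, giving maximum string length 5.
Counting accepting paths from q9 by length: 3 of length 1, 3 of length 2, 9 of length 3, 11 of length 4, 4 of length 5. Total 30.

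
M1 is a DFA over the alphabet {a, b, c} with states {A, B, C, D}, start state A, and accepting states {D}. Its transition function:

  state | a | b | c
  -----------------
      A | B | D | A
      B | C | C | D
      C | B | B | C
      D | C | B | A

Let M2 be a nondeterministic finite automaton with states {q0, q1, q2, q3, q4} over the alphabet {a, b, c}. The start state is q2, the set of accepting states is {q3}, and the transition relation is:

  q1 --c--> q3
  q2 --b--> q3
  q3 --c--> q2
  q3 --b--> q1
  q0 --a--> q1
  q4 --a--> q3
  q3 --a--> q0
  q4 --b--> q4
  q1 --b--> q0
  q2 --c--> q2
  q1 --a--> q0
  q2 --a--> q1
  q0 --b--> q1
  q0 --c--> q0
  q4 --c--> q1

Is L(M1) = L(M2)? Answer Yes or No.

Exploring the product automaton M1 × M2 from the start pair (A, q2), following both machines on each input symbol, reaches 4 state pairs: (A, q2), (B, q1), (D, q3), (C, q0).
M1 accepts in {D} and M2 accepts in {q3}. In every reachable pair the two components are either both accepting — (D, q3) — or both non-accepting, so no string is accepted by exactly one of the machines: L(M1) \ L(M2) and L(M2) \ L(M1) are both empty.
Hence every string is accepted by M1 iff it is accepted by M2, and the two languages coincide.

Yes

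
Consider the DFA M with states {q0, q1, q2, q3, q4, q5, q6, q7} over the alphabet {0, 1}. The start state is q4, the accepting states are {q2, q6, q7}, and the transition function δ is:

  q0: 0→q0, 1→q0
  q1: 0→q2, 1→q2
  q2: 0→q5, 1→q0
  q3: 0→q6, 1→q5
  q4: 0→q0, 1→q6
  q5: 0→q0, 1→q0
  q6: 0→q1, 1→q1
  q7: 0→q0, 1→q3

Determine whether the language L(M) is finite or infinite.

finite

The useful states (reachable from q4 and able to reach an accepting state) are {q1, q2, q4, q6}.
Restricted to these states the transition graph has no cycle, so every accepting path has bounded length and L is finite.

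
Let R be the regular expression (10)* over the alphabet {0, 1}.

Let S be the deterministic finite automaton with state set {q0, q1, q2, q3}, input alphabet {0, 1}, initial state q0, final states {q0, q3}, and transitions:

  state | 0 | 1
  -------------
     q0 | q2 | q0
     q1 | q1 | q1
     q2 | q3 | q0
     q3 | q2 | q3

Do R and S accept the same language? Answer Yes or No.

The string 10 is accepted by R but rejected by S.
So L(R) ≠ L(S).

No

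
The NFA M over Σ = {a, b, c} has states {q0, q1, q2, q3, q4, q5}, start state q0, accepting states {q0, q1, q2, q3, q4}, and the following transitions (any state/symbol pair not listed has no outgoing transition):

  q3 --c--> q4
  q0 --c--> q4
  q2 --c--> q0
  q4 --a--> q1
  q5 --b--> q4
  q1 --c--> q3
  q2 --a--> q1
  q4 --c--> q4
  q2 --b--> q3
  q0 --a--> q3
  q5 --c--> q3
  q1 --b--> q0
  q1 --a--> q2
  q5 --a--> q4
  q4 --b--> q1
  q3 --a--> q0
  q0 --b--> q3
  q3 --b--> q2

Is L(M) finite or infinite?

State q0 is reachable from the start and can reach an accepting state, and it lies on the cycle q0 → q3 → q0.
Traversing that cycle any number of times yields accepted strings of unbounded length, so the language is infinite.

infinite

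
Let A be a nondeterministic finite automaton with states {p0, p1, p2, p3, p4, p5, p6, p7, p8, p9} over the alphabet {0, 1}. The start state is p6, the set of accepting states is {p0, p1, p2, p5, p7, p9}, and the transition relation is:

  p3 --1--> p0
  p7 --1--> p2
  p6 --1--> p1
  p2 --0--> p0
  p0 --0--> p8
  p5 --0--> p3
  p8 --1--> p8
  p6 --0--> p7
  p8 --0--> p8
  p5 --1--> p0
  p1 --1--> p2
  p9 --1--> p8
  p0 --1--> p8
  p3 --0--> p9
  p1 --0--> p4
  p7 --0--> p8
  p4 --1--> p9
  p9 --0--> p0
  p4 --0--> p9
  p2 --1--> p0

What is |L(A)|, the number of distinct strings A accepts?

The useful subgraph on states {p0, p1, p2, p4, p6, p7, p9} is acyclic, so L(A) is finite; the longest accepting path visits 5 useful states, giving maximum string length 4.
Counting accepting paths from p6 by length: 2 of length 1, 2 of length 2, 6 of length 3, 2 of length 4. Total 12.

12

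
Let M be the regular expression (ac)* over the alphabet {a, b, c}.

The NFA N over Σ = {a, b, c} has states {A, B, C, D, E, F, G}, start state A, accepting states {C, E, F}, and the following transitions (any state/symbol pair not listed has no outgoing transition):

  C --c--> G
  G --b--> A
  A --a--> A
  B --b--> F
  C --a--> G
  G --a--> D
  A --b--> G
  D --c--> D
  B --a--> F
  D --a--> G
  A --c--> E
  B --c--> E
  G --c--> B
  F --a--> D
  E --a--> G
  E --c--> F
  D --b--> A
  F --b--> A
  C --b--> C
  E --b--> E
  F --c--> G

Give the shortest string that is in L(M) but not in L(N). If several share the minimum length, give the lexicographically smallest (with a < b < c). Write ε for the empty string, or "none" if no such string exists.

ε

The empty string ε is accepted by M but not by N.
Since ε is the unique shortest string, it is the required witness.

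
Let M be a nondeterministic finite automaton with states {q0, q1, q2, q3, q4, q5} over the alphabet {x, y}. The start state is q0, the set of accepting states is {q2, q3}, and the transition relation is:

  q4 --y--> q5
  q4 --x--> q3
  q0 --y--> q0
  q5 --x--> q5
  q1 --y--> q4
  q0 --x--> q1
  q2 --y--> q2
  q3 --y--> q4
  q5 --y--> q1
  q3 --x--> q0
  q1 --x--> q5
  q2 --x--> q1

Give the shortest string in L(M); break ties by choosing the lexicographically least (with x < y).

xyx

A breadth-first search from q0 reaches an accepting state first via the path q0 → q1 → q4 → q3 on input xyx.
No string of length < 3 is accepted (BFS exhausts all shorter strings without reaching an accepting state), and xyx is the lexicographically least accepting string of length 3.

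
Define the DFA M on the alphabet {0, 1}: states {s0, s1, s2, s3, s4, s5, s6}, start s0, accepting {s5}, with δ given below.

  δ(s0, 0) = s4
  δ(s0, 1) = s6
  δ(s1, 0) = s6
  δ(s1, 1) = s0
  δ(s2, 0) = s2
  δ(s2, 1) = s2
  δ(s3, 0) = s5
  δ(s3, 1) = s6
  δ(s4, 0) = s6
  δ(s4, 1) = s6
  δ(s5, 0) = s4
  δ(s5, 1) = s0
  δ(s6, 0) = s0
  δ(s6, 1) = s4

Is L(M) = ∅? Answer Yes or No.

Yes

The states reachable from the start state are {s0, s4, s6}.
None of the accepting states {s5} is reachable, so no string is accepted and L(M) = ∅.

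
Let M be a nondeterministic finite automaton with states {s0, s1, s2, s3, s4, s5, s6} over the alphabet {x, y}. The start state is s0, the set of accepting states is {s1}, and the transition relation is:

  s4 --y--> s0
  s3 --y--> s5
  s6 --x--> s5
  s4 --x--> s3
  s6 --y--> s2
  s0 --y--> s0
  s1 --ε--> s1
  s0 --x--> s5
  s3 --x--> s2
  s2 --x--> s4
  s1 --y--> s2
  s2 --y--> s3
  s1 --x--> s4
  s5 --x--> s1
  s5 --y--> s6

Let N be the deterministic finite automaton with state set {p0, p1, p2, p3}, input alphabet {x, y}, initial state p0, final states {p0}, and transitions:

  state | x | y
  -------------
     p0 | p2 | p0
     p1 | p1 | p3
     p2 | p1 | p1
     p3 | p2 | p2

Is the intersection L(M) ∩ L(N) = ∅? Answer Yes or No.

Exploring the product automaton M × N from the start pair (s0, p0), following both machines on each input symbol, reaches 20 state pairs: (s0, p0), (s5, p2), (s1, p1), (s6, p1), (s4, p1), (s2, p3), (s5, p1), (s3, p1), (s0, p3), (s4, p2), (s3, p2), (s6, p3), (s2, p1), (s5, p3), (s0, p2), (s0, p1), (s2, p2), (s3, p3), (s1, p2), (s6, p2).
M accepts in {s1} and N accepts in {p0}; no reachable pair has both components accepting, so no string drives both machines to acceptance simultaneously and L(M) ∩ L(N) = ∅.
So no string is accepted by both, and the intersection is empty.

Yes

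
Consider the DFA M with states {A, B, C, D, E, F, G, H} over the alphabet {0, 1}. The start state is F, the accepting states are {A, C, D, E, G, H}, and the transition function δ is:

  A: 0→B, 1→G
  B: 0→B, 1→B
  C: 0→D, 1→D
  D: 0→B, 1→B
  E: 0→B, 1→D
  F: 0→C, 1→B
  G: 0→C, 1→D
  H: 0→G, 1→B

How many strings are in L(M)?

The useful subgraph on states {C, D, F} is acyclic, so L(M) is finite; the longest accepting path visits 3 useful states, giving maximum string length 2.
Counting accepting paths from F by length: 1 of length 1, 2 of length 2. Total 3.

3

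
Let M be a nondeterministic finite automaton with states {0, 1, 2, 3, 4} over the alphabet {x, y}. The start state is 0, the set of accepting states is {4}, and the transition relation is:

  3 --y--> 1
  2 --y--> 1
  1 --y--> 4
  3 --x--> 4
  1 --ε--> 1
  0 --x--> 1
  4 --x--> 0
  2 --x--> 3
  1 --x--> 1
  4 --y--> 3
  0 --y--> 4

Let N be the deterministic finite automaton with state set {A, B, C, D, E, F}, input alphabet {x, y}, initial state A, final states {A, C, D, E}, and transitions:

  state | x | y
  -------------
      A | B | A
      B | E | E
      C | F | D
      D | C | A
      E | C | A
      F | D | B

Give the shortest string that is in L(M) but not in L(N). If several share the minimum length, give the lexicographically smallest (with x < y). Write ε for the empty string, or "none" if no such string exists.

The string yyx is accepted by M but not by N.
No shorter string lies in the difference, and yyx is the lexicographically first length-3 string in L(M) \ L(N).

yyx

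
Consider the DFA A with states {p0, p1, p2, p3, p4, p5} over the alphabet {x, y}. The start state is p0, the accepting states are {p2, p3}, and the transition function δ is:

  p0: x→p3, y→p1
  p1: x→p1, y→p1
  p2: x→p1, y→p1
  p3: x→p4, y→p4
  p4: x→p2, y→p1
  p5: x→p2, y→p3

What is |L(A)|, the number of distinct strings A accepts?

The useful subgraph on states {p0, p2, p3, p4} is acyclic, so L(A) is finite; the longest accepting path visits 4 useful states, giving maximum string length 3.
Counting accepting paths from p0 by length: 1 of length 1, 2 of length 3. Total 3.

3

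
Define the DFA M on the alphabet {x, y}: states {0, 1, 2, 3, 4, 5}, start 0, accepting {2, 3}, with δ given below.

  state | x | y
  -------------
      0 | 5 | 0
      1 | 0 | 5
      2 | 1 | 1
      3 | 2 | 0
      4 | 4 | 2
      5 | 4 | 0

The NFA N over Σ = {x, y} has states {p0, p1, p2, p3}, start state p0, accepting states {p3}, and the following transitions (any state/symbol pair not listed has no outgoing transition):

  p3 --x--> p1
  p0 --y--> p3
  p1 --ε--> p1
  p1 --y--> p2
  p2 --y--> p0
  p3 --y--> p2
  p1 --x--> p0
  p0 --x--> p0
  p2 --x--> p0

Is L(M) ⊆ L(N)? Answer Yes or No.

Yes

Exploring the product automaton M × N from the start pair (0, p0), following both machines on each input symbol, reaches 10 state pairs: (0, p0), (5, p0), (0, p3), (4, p0), (5, p1), (0, p2), (2, p3), (1, p1), (1, p2), (5, p2).
M accepts in {2, 3} and N accepts in {p3}. The reachable pairs whose M-component is accepting are (2, p3); in each of them the N-component is accepting too, so the product for L(M) \ L(N) (M-component accepting, N-component rejecting) has no reachable accepting pair and the difference is empty.
Hence every string in L(M) is also in L(N).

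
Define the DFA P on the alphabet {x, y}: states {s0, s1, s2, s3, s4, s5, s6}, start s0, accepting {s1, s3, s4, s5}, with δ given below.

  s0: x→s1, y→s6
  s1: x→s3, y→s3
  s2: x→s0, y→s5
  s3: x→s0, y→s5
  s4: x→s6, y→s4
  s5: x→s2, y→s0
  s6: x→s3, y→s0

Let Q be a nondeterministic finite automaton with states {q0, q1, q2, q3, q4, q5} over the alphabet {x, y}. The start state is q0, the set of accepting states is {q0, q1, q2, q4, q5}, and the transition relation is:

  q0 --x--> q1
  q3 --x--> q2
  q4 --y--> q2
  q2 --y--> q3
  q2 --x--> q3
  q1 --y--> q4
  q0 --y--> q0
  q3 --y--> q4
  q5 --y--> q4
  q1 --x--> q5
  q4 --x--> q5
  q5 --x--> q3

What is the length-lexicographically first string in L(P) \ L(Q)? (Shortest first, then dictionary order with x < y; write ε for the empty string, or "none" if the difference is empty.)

The string xyxx is accepted by P but not by Q.
No shorter string lies in the difference, and xyxx is the lexicographically first length-4 string in L(P) \ L(Q).

xyxx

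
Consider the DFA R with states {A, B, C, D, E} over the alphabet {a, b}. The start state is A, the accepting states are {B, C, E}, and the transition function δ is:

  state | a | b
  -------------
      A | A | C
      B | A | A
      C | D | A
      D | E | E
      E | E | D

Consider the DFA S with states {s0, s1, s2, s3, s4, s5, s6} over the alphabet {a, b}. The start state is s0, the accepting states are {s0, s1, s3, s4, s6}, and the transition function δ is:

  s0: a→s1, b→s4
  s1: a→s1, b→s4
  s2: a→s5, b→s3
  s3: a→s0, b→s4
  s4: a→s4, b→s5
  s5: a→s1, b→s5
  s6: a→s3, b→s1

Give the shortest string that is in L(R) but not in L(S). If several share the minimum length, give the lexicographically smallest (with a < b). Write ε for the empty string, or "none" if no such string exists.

bab

The string bab is accepted by R but not by S.
No shorter string lies in the difference, and bab is the lexicographically first length-3 string in L(R) \ L(S).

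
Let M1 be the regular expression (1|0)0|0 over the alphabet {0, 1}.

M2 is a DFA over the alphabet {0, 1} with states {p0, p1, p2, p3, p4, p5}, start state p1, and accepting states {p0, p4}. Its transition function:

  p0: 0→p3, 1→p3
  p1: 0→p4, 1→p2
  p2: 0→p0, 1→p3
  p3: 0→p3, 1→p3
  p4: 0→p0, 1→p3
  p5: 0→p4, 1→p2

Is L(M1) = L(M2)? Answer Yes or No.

Converting the expression M1 to a DFA (subset construction, then merging equivalent states) gives the minimal DFA with states {r0, r1, r2, r3, r4}, start state r0, accepting states {r1, r3} and transitions r0: 0→r1, 1→r2; r1: 0→r3, 1→r4; r2: 0→r3, 1→r4; r3: 0→r4, 1→r4; r4: 0→r4, 1→r4.
Exploring the product automaton M1 × M2 from the start pair (r0, p1), following both machines on each input symbol, reaches 5 state pairs: (r0, p1), (r1, p4), (r2, p2), (r3, p0), (r4, p3).
M1 accepts in {r1, r3} and M2 accepts in {p0, p4}. In every reachable pair the two components are either both accepting — (r1, p4), (r3, p0) — or both non-accepting, so no string is accepted by exactly one of the machines: L(M1) \ L(M2) and L(M2) \ L(M1) are both empty.
Hence every string is accepted by M1 iff it is accepted by M2, and the two languages coincide.

Yes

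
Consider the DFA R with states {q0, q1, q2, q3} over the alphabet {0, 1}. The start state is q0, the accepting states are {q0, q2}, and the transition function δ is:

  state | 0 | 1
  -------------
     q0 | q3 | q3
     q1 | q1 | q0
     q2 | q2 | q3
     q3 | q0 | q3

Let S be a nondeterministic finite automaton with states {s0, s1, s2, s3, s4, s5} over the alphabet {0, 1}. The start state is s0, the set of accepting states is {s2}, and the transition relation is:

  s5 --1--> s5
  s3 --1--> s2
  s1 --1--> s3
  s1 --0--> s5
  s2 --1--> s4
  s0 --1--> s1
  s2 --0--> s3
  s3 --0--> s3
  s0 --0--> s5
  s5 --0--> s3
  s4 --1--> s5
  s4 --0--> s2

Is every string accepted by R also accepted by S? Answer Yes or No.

The empty string ε is in L(R) but not in L(S).
So L(R) ⊄ L(S).

No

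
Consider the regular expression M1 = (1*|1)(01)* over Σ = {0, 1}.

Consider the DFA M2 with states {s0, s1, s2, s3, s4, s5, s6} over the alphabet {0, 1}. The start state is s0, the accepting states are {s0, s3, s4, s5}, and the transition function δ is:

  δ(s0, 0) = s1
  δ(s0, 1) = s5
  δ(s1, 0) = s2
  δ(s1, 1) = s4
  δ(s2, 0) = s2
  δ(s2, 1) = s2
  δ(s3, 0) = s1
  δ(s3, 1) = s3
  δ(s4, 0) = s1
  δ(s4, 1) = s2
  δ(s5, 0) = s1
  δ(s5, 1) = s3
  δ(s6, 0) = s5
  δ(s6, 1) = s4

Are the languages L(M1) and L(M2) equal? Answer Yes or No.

Yes

Converting the expression M1 to a DFA (subset construction, then merging equivalent states) gives the minimal DFA with states {r0, r1, r2, r3}, start state r0, accepting states {r0, r3} and transitions r0: 0→r1, 1→r0; r1: 0→r2, 1→r3; r2: 0→r2, 1→r2; r3: 0→r1, 1→r2.
Exploring the product automaton M1 × M2 from the start pair (r0, s0), following both machines on each input symbol, reaches 6 state pairs: (r0, s0), (r1, s1), (r0, s5), (r2, s2), (r3, s4), (r0, s3).
M1 accepts in {r0, r3} and M2 accepts in {s0, s3, s4, s5}. In every reachable pair the two components are either both accepting — (r0, s0), (r0, s5), (r3, s4), (r0, s3) — or both non-accepting, so no string is accepted by exactly one of the machines: L(M1) \ L(M2) and L(M2) \ L(M1) are both empty.
Hence every string is accepted by M1 iff it is accepted by M2, and the two languages coincide.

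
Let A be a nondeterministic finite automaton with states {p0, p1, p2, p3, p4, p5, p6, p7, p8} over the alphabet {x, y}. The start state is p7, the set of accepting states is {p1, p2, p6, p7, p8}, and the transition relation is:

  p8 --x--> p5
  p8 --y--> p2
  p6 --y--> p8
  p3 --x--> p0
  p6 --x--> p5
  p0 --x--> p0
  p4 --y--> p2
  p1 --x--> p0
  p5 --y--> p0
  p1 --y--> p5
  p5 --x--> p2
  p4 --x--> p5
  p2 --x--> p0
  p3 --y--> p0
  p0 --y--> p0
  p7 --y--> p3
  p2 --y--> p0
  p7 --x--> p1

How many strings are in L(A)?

The useful subgraph on states {p1, p2, p5, p7} is acyclic, so L(A) is finite; the longest accepting path visits 4 useful states, giving maximum string length 3.
Counting accepting paths from p7 by length: 1 of length 0, 1 of length 1, 1 of length 3. Total 3.

3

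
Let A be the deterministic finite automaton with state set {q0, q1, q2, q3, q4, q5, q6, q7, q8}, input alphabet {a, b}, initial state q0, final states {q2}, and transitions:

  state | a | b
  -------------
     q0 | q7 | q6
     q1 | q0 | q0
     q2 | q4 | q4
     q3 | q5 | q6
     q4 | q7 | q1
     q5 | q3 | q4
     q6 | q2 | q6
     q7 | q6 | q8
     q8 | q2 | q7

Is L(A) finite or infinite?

infinite

State q0 is reachable from the start and can reach an accepting state, and it lies on the cycle q0 → q6 → q2 → q4 → q1 → q0.
Traversing that cycle any number of times yields accepted strings of unbounded length, so the language is infinite.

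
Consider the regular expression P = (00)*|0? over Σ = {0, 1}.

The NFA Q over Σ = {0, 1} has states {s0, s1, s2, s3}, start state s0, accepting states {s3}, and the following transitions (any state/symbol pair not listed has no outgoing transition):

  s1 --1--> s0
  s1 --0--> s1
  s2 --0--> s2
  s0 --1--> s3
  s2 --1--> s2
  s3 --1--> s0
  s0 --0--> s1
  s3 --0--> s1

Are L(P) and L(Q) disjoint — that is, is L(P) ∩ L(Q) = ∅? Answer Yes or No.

Yes

Converting the expression P to a DFA (subset construction, then merging equivalent states) gives the minimal DFA with states {p0, p1, p2, p3, p4}, start state p0, accepting states {p0, p1, p3} and transitions p0: 0→p1, 1→p2; p1: 0→p3, 1→p2; p2: 0→p2, 1→p2; p3: 0→p4, 1→p2; p4: 0→p3, 1→p2.
Exploring the product automaton P × Q from the start pair (p0, s0), following both machines on each input symbol, reaches 7 state pairs: (p0, s0), (p1, s1), (p2, s3), (p3, s1), (p2, s0), (p2, s1), (p4, s1).
P accepts in {p0, p1, p3} and Q accepts in {s3}; no reachable pair has both components accepting, so no string drives both machines to acceptance simultaneously and L(P) ∩ L(Q) = ∅.
So no string is accepted by both, and the intersection is empty.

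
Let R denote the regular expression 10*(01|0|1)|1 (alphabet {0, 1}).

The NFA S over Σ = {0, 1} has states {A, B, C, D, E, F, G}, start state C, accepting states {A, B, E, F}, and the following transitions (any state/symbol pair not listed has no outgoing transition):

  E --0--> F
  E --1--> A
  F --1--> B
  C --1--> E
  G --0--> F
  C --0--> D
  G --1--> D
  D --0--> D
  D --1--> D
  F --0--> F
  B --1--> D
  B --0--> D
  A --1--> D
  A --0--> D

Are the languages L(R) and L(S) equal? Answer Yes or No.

Yes

Converting the expression R to a DFA (subset construction, then merging equivalent states) gives the minimal DFA with states {r0, r1, r2, r3}, start state r0, accepting states {r2, r3} and transitions r0: 0→r1, 1→r2; r1: 0→r1, 1→r1; r2: 0→r2, 1→r3; r3: 0→r1, 1→r1.
Exploring the product automaton R × S from the start pair (r0, C), following both machines on each input symbol, reaches 6 state pairs: (r0, C), (r1, D), (r2, E), (r2, F), (r3, A), (r3, B).
R accepts in {r2, r3} and S accepts in {A, B, E, F}. In every reachable pair the two components are either both accepting — (r2, E), (r2, F), (r3, A), (r3, B) — or both non-accepting, so no string is accepted by exactly one of the machines: L(R) \ L(S) and L(S) \ L(R) are both empty.
Hence every string is accepted by R iff it is accepted by S, and the two languages coincide.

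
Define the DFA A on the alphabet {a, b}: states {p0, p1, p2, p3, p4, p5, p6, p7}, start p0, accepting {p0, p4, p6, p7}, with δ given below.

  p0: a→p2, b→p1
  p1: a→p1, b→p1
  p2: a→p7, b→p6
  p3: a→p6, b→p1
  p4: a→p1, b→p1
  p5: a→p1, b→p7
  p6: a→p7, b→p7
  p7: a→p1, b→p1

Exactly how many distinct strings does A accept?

The useful subgraph on states {p0, p2, p6, p7} is acyclic, so L(A) is finite; the longest accepting path visits 4 useful states, giving maximum string length 3.
Counting accepting paths from p0 by length: 1 of length 0, 2 of length 2, 2 of length 3. Total 5.

5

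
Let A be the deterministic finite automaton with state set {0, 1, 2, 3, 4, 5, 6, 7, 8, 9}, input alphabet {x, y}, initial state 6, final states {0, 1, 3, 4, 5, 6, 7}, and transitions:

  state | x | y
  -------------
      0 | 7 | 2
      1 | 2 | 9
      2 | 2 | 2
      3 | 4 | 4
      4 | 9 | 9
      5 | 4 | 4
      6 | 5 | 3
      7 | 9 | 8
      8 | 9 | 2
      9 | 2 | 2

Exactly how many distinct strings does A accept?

7

The useful subgraph on states {3, 4, 5, 6} is acyclic, so L(A) is finite; the longest accepting path visits 3 useful states, giving maximum string length 2.
Counting accepting paths from 6 by length: 1 of length 0, 2 of length 1, 4 of length 2. Total 7.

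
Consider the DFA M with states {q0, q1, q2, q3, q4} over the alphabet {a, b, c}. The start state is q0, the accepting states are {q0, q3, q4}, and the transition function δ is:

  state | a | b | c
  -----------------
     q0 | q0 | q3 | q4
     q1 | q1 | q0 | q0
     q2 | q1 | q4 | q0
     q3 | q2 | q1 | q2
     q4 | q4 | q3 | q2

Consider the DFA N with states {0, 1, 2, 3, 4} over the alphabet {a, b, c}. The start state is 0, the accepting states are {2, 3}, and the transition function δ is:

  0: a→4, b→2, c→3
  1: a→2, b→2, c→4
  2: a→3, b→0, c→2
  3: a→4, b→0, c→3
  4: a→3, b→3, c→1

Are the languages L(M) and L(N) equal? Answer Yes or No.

The empty string ε is accepted by M but rejected by N.
So L(M) ≠ L(N).

No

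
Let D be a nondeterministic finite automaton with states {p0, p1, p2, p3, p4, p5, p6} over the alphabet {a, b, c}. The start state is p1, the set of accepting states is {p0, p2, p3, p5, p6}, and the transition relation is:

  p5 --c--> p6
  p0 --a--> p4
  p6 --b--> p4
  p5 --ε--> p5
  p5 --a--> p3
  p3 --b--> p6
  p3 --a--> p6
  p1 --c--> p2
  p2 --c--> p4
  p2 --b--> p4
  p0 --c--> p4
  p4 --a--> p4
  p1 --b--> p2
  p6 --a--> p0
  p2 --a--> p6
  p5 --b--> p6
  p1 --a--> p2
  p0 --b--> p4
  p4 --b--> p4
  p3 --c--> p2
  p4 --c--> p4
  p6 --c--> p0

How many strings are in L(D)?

The useful subgraph on states {p0, p1, p2, p6} is acyclic, so L(D) is finite; the longest accepting path visits 4 useful states, giving maximum string length 3.
Counting accepting paths from p1 by length: 3 of length 1, 3 of length 2, 6 of length 3. Total 12.

12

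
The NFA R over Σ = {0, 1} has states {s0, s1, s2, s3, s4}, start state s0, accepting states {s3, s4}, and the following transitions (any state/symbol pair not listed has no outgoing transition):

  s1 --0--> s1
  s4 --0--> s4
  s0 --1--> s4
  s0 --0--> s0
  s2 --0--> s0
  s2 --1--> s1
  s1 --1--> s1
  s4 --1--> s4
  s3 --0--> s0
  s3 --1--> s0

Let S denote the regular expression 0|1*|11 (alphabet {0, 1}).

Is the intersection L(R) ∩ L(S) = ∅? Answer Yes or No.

No

The string 1 is accepted by both R and S.
Hence L(R) ∩ L(S) ≠ ∅.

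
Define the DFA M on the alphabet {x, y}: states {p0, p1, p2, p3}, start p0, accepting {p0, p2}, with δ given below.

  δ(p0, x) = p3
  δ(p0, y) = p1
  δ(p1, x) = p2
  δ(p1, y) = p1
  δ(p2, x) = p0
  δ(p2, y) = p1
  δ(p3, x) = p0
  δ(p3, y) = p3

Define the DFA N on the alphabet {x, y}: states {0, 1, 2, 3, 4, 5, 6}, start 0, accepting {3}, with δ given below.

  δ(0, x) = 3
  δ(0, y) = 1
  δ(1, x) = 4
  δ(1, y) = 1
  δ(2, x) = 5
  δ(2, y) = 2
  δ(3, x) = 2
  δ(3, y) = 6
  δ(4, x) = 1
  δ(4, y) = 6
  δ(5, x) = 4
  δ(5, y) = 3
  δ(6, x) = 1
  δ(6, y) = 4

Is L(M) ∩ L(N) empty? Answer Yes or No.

Yes

Exploring the product automaton M × N from the start pair (p0, 0), following both machines on each input symbol, reaches 19 state pairs: (p0, 0), (p3, 3), (p1, 1), (p0, 2), (p3, 6), (p2, 4), (p3, 5), (p1, 2), (p0, 1), (p3, 4), (p1, 6), (p0, 4), (p2, 5), (p2, 1), (p1, 4), (p3, 1), (p1, 3), (p2, 2), (p0, 5).
M accepts in {p0, p2} and N accepts in {3}; no reachable pair has both components accepting, so no string drives both machines to acceptance simultaneously and L(M) ∩ L(N) = ∅.
So no string is accepted by both, and the intersection is empty.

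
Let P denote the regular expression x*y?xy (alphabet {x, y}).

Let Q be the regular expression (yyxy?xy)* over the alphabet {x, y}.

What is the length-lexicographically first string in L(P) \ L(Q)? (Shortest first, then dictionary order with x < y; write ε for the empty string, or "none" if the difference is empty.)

xy

The string xy is accepted by P but not by Q.
No shorter string lies in the difference, and xy is the lexicographically first length-2 string in L(P) \ L(Q).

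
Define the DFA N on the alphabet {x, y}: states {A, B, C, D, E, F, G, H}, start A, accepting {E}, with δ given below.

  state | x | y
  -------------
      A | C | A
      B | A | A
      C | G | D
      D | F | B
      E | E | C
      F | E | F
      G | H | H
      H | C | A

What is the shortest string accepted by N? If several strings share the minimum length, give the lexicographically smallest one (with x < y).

xyxx

A breadth-first search from A reaches an accepting state first via the path A → C → D → F → E on input xyxx.
No string of length < 4 is accepted (BFS exhausts all shorter strings without reaching an accepting state), and xyxx is the lexicographically least accepting string of length 4.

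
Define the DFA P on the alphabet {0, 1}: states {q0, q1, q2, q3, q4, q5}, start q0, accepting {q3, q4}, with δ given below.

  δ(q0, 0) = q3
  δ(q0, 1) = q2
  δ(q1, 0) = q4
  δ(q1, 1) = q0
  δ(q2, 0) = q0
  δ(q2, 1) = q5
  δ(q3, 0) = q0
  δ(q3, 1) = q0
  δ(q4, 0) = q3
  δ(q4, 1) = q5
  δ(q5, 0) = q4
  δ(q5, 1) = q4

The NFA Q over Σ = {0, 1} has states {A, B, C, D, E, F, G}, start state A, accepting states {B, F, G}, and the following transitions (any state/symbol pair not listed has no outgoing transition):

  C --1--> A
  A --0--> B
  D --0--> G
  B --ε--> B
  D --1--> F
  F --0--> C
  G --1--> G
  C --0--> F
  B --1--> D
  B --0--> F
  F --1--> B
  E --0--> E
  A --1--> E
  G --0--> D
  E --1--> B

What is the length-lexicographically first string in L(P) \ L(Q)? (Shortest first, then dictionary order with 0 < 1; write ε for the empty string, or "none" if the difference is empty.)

The string 000 is accepted by P but not by Q.
No shorter string lies in the difference, and 000 is the lexicographically first length-3 string in L(P) \ L(Q).

000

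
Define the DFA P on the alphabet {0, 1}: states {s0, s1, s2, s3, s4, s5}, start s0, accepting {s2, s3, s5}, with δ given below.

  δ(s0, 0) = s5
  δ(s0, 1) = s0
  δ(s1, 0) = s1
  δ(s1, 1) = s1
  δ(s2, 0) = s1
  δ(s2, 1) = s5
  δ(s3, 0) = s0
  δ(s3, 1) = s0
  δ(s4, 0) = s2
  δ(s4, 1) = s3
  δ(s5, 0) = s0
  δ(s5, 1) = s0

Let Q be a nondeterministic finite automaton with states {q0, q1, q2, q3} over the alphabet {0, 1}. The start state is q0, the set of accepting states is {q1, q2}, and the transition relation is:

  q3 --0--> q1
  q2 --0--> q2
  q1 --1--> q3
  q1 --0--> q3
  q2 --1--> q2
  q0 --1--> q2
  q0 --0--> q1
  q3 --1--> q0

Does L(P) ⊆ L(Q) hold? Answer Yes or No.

Yes

Exploring the product automaton P × Q from the start pair (s0, q0), following both machines on each input symbol, reaches 5 state pairs: (s0, q0), (s5, q1), (s0, q2), (s0, q3), (s5, q2).
P accepts in {s2, s3, s5} and Q accepts in {q1, q2}. The reachable pairs whose P-component is accepting are (s5, q1), (s5, q2); in each of them the Q-component is accepting too, so the product for L(P) \ L(Q) (P-component accepting, Q-component rejecting) has no reachable accepting pair and the difference is empty.
Hence every string in L(P) is also in L(Q).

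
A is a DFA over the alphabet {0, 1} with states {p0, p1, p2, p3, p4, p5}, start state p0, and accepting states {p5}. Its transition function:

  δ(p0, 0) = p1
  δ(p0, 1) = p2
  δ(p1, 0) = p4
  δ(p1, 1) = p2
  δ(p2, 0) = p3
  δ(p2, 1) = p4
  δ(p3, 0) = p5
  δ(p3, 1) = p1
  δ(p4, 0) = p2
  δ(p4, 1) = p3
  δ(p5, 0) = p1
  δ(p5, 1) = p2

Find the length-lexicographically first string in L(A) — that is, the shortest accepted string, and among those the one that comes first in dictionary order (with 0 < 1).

100

A breadth-first search from p0 reaches an accepting state first via the path p0 → p2 → p3 → p5 on input 100.
No string of length < 3 is accepted (BFS exhausts all shorter strings without reaching an accepting state), and 100 is the lexicographically least accepting string of length 3.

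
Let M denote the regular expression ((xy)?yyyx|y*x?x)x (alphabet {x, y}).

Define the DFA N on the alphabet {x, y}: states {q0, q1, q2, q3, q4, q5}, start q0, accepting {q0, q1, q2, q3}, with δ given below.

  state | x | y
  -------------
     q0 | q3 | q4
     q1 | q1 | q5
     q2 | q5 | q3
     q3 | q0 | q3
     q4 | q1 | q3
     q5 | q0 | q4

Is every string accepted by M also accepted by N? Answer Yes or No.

Yes

Converting the expression M to a DFA (subset construction, then merging equivalent states) gives the minimal DFA with states {m0, m1, m2, m3, m4, m5, m6, m7, m8, m9, m10, m11}, start state m0, accepting states {m3, m6} and transitions m0: x→m1, y→m2; m1: x→m3, y→m4; m2: x→m5, y→m2; m3: x→m6, y→m7; m4: x→m7, y→m8; m5: x→m3, y→m7; m6: x→m7, y→m7; m7: x→m7, y→m7; m8: x→m7, y→m9; m9: x→m7, y→m10; m10: x→m11, y→m7; m11: x→m6, y→m7.
Exploring the product automaton M × N from the start pair (m0, q0), following both machines on each input symbol, reaches 22 state pairs: (m0, q0), (m1, q3), (m2, q4), (m3, q0), (m4, q3), (m5, q1), (m2, q3), (m6, q3), (m7, q4), (m7, q0), (m8, q3), (m3, q1), (m7, q5), (m5, q0), (m7, q3), (m7, q1), (m9, q3), (m6, q1), (m3, q3), (m10, q3), (m6, q0), (m11, q0).
M accepts in {m3, m6} and N accepts in {q0, q1, q2, q3}. The reachable pairs whose M-component is accepting are (m3, q0), (m6, q3), (m3, q1), (m6, q1), (m3, q3), (m6, q0); in each of them the N-component is accepting too, so the product for L(M) \ L(N) (M-component accepting, N-component rejecting) has no reachable accepting pair and the difference is empty.
Hence every string in L(M) is also in L(N).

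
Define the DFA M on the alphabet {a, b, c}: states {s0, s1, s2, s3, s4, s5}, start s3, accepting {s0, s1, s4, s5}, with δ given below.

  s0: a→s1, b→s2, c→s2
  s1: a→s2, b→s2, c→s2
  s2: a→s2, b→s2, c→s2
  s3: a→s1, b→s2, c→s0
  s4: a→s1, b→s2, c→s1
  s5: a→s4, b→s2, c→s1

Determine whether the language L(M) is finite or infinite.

finite

The useful states (reachable from s3 and able to reach an accepting state) are {s0, s1, s3}.
Restricted to these states the transition graph has no cycle, so every accepting path has bounded length and L is finite.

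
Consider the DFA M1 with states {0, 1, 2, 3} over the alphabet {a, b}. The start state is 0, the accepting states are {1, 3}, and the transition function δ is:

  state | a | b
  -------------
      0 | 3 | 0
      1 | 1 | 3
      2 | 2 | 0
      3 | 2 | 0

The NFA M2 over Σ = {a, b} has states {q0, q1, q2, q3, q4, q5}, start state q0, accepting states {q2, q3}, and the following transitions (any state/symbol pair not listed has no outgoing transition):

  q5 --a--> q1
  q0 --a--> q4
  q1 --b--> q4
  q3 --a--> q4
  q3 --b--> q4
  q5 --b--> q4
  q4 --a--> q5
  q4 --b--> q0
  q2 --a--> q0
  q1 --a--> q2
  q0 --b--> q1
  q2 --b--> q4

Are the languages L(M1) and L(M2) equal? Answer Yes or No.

No

The string a is accepted by M1 but rejected by M2.
So L(M1) ≠ L(M2).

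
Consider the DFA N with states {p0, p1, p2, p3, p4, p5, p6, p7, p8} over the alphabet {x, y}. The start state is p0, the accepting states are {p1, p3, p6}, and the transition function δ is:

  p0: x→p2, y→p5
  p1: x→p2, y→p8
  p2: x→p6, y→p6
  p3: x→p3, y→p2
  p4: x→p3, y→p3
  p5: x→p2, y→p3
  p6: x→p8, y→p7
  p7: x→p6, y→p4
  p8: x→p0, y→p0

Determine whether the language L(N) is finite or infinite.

infinite

State p0 is reachable from the start and can reach an accepting state, and it lies on the cycle p0 → p2 → p6 → p8 → p0.
Traversing that cycle any number of times yields accepted strings of unbounded length, so the language is infinite.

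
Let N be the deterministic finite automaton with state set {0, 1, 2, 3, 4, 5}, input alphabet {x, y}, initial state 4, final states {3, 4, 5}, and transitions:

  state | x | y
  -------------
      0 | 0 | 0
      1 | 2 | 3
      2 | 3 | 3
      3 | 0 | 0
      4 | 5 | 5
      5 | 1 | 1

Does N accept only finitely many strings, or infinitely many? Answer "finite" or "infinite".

finite

The useful states (reachable from 4 and able to reach an accepting state) are {1, 2, 3, 4, 5}.
Restricted to these states the transition graph has no cycle, so every accepting path has bounded length and L is finite.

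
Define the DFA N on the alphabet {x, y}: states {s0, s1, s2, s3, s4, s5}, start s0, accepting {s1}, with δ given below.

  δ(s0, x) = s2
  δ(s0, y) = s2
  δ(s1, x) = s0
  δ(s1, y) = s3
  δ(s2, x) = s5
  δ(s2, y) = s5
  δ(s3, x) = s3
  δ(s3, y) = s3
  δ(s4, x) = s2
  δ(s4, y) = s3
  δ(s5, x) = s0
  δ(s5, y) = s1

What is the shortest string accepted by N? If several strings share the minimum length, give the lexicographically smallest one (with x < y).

A breadth-first search from s0 reaches an accepting state first via the path s0 → s2 → s5 → s1 on input xxy.
No string of length < 3 is accepted (BFS exhausts all shorter strings without reaching an accepting state), and xxy is the lexicographically least accepting string of length 3.

xxy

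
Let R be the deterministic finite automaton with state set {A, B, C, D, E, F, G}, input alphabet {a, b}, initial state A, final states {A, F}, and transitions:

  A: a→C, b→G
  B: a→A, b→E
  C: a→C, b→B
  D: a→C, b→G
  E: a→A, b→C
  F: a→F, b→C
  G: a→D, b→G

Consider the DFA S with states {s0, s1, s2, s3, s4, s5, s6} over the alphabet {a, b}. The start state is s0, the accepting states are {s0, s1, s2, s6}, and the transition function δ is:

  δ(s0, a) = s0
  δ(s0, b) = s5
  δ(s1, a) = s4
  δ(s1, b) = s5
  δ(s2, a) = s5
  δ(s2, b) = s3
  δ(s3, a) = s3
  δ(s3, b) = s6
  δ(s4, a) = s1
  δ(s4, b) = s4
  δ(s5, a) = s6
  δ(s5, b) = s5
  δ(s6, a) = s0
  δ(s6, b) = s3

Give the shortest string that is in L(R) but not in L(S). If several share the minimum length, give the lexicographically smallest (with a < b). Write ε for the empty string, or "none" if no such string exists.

abbbaba

The string abbbaba is accepted by R but not by S.
No shorter string lies in the difference, and abbbaba is the lexicographically first length-7 string in L(R) \ L(S).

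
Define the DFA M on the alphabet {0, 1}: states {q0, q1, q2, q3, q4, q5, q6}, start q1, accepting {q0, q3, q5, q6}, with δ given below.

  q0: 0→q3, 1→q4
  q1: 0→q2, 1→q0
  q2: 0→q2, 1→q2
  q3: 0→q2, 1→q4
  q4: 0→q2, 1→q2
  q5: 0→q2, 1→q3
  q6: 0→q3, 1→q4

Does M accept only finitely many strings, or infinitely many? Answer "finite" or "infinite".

finite

The useful states (reachable from q1 and able to reach an accepting state) are {q0, q1, q3}.
Restricted to these states the transition graph has no cycle, so every accepting path has bounded length and L is finite.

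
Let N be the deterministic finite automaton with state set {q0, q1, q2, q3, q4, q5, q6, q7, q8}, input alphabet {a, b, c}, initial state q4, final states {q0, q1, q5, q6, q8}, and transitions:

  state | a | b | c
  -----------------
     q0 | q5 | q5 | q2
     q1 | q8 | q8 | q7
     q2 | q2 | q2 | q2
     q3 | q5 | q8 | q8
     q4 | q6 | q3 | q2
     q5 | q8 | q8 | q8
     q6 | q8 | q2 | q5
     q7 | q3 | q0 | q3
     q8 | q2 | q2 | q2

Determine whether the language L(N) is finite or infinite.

finite

The useful states (reachable from q4 and able to reach an accepting state) are {q3, q4, q5, q6, q8}.
Restricted to these states the transition graph has no cycle, so every accepting path has bounded length and L is finite.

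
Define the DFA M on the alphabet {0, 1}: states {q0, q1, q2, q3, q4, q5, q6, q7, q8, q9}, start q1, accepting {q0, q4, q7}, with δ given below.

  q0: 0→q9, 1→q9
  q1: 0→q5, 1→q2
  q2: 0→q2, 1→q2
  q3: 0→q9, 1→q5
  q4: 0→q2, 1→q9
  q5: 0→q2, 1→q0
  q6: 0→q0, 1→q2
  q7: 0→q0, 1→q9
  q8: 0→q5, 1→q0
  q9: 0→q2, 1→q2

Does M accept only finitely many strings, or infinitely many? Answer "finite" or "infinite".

The useful states (reachable from q1 and able to reach an accepting state) are {q0, q1, q5}.
Restricted to these states the transition graph has no cycle, so every accepting path has bounded length and L is finite.

finite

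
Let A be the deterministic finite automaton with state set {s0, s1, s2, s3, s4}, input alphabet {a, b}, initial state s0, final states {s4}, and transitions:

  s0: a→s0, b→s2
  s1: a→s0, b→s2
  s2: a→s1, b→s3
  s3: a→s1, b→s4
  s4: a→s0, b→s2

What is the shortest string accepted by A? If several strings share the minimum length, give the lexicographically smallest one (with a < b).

A breadth-first search from s0 reaches an accepting state first via the path s0 → s2 → s3 → s4 on input bbb.
No string of length < 3 is accepted (BFS exhausts all shorter strings without reaching an accepting state), and bbb is the lexicographically least accepting string of length 3.

bbb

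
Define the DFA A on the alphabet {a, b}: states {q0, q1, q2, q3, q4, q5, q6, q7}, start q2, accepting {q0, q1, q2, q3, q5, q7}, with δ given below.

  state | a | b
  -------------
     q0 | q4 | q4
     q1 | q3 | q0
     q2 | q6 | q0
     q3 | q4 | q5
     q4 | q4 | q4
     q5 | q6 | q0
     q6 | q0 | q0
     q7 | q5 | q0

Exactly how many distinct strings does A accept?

The useful subgraph on states {q0, q2, q6} is acyclic, so L(A) is finite; the longest accepting path visits 3 useful states, giving maximum string length 2.
Counting accepting paths from q2 by length: 1 of length 0, 1 of length 1, 2 of length 2. Total 4.

4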